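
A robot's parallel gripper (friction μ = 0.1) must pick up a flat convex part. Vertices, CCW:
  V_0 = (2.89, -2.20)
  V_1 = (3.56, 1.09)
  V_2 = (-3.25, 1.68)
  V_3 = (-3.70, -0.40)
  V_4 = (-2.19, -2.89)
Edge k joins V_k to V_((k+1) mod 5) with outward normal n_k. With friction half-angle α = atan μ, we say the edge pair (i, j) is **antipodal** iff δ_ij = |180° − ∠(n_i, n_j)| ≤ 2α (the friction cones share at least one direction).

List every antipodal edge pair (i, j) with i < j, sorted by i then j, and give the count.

count = 1; pairs: (0,2)

α = atan 0.1 = 5.71°;  2α = 11.42°
n_0 = (+0.9799, -0.1996)
n_1 = (+0.0863, +0.9963)
n_2 = (-0.9774, +0.2115)
n_3 = (-0.8551, -0.5185)
n_4 = (+0.1346, -0.9909)
  (0,1): δ = 83.44°  ·
  (0,2): δ = 0.70°  ✓
  (0,3): δ = 42.74°  ·
  (0,4): δ = 109.25°  ·
  (1,2): δ = 97.26°  ·
  (1,3): δ = 53.81°  ·
  (1,4): δ = 12.69°  ·
  (2,3): δ = 136.56°  ·
  (2,4): δ = 70.06°  ·
  (3,4): δ = 113.50°  ·
antipodal pairs: 1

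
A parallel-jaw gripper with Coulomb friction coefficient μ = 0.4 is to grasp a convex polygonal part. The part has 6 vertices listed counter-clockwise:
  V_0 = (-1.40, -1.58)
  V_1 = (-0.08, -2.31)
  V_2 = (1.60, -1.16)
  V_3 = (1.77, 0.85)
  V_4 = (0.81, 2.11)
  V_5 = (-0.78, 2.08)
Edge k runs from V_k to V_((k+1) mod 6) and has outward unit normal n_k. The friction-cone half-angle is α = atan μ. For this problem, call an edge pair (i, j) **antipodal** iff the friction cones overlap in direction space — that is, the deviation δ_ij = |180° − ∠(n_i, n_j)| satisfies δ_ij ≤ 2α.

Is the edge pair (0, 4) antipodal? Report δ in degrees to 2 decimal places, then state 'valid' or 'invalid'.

δ = 30.02°, valid

α = atan 0.4 = 21.80°;  2α = 43.60°
edge 0: e_0 = (+1.32, -0.73);  n_0 = (-0.4840, -0.8751)
edge 4: e_4 = (-1.59, -0.03);  n_4 = (-0.0189, +0.9998)
∠(n_0, n_4) = 149.98°
δ = |180° − 149.98°| = 30.02°
30.02° ≤ 2α = 43.60°  →  valid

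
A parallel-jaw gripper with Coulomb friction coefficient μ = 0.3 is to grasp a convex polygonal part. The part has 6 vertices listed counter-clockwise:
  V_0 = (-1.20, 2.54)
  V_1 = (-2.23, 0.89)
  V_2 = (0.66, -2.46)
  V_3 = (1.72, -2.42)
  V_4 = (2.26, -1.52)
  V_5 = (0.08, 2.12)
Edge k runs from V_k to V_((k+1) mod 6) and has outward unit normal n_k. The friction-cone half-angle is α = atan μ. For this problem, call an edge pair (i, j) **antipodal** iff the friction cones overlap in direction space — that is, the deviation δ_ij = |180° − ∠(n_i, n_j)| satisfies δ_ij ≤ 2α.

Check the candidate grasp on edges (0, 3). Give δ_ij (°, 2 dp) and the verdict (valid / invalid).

δ = 1.01°, valid

α = atan 0.3 = 16.70°;  2α = 33.40°
edge 0: e_0 = (-1.03, -1.65);  n_0 = (-0.8483, +0.5295)
edge 3: e_3 = (+0.54, +0.90);  n_3 = (+0.8575, -0.5145)
∠(n_0, n_3) = 178.99°
δ = |180° − 178.99°| = 1.01°
1.01° ≤ 2α = 33.40°  →  valid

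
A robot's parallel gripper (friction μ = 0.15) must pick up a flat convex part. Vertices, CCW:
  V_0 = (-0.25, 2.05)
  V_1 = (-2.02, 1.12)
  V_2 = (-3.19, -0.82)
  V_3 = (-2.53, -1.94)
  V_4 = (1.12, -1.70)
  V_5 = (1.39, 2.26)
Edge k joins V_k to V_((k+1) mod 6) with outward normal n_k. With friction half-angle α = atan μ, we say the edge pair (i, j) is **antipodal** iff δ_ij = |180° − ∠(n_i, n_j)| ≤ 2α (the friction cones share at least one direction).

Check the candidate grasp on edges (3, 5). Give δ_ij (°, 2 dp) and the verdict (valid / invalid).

δ = 3.53°, valid

α = atan 0.15 = 8.53°;  2α = 17.06°
edge 3: e_3 = (+3.65, +0.24);  n_3 = (+0.0656, -0.9978)
edge 5: e_5 = (-1.64, -0.21);  n_5 = (-0.1270, +0.9919)
∠(n_3, n_5) = 176.47°
δ = |180° − 176.47°| = 3.53°
3.53° ≤ 2α = 17.06°  →  valid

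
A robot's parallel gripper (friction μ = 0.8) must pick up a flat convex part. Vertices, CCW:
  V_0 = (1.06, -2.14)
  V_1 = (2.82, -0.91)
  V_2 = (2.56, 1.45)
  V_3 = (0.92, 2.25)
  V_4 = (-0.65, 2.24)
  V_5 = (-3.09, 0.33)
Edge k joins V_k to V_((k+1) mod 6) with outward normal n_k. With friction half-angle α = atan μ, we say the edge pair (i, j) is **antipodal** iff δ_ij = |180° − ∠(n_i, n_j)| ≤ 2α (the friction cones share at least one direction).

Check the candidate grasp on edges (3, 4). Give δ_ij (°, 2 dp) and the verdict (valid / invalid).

α = atan 0.8 = 38.66°;  2α = 77.32°
edge 3: e_3 = (-1.57, -0.01);  n_3 = (-0.0064, +1.0000)
edge 4: e_4 = (-2.44, -1.91);  n_4 = (-0.6164, +0.7874)
∠(n_3, n_4) = 37.69°
δ = |180° − 37.69°| = 142.31°
142.31° > 2α = 77.32°  →  invalid

δ = 142.31°, invalid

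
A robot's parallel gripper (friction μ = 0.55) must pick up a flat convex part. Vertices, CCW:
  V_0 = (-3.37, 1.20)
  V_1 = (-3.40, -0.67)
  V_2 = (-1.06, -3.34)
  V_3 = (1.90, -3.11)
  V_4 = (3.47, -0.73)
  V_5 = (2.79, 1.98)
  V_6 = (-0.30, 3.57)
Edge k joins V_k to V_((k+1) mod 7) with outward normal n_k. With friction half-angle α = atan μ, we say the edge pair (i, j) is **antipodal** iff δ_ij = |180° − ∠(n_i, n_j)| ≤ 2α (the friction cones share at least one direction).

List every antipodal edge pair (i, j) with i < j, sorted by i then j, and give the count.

count = 7; pairs: (0,3), (0,4), (1,4), (1,5), (2,5), (2,6), (3,6)

α = atan 0.55 = 28.81°;  2α = 57.62°
n_0 = (-0.9999, +0.0160)
n_1 = (-0.7521, -0.6591)
n_2 = (+0.0775, -0.9970)
n_3 = (+0.8347, -0.5506)
n_4 = (+0.9699, +0.2434)
n_5 = (+0.4575, +0.8892)
n_6 = (-0.6111, +0.7916)
  (0,1): δ = 137.85°  ·
  (0,2): δ = 84.64°  ·
  (0,3): δ = 32.49°  ✓
  (0,4): δ = 15.01°  ✓
  (0,5): δ = 63.69°  ·
  (0,6): δ = 128.59°  ·
  (1,2): δ = 126.79°  ·
  (1,3): δ = 74.64°  ·
  (1,4): δ = 27.15°  ✓
  (1,5): δ = 21.54°  ✓
  (1,6): δ = 86.44°  ·
  (2,3): δ = 127.85°  ·
  (2,4): δ = 80.36°  ·
  (2,5): δ = 31.67°  ✓
  (2,6): δ = 33.22°  ✓
  (3,4): δ = 132.50°  ·
  (3,5): δ = 83.82°  ·
  (3,6): δ = 18.92°  ✓
  (4,5): δ = 131.31°  ·
  (4,6): δ = 66.42°  ·
  (5,6): δ = 115.10°  ·
antipodal pairs: 7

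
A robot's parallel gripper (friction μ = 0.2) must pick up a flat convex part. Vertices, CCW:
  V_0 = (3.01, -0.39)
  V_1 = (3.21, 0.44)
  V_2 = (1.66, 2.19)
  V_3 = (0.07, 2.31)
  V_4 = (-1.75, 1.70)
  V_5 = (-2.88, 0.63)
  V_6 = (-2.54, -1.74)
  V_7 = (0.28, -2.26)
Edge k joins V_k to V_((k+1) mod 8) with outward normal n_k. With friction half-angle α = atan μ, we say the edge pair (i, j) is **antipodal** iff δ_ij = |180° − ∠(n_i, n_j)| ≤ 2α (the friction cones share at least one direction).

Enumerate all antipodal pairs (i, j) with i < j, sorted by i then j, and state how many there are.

α = atan 0.2 = 11.31°;  2α = 22.62°
n_0 = (+0.9722, -0.2343)
n_1 = (+0.7486, +0.6630)
n_2 = (+0.0753, +0.9972)
n_3 = (-0.3178, +0.9482)
n_4 = (-0.6876, +0.7261)
n_5 = (-0.9899, -0.1420)
n_6 = (-0.1813, -0.9834)
n_7 = (+0.5651, -0.8250)
  (0,1): δ = 124.92°  ·
  (0,2): δ = 80.77°  ·
  (0,3): δ = 57.92°  ·
  (0,4): δ = 33.01°  ·
  (0,5): δ = 21.71°  ✓
  (0,6): δ = 93.10°  ·
  (0,7): δ = 137.96°  ·
  (1,2): δ = 135.85°  ·
  (1,3): δ = 113.00°  ·
  (1,4): δ = 88.09°  ·
  (1,5): δ = 33.37°  ·
  (1,6): δ = 38.02°  ·
  (1,7): δ = 82.88°  ·
  (2,3): δ = 157.15°  ·
  (2,4): δ = 132.25°  ·
  (2,5): δ = 77.52°  ·
  (2,6): δ = 6.13°  ✓
  (2,7): δ = 38.73°  ·
  (3,4): δ = 155.09°  ·
  (3,5): δ = 100.37°  ·
  (3,6): δ = 28.98°  ·
  (3,7): δ = 15.88°  ✓
  (4,5): δ = 125.27°  ·
  (4,6): δ = 53.89°  ·
  (4,7): δ = 9.03°  ✓
  (5,6): δ = 108.61°  ·
  (5,7): δ = 63.75°  ·
  (6,7): δ = 135.14°  ·
antipodal pairs: 4

count = 4; pairs: (0,5), (2,6), (3,7), (4,7)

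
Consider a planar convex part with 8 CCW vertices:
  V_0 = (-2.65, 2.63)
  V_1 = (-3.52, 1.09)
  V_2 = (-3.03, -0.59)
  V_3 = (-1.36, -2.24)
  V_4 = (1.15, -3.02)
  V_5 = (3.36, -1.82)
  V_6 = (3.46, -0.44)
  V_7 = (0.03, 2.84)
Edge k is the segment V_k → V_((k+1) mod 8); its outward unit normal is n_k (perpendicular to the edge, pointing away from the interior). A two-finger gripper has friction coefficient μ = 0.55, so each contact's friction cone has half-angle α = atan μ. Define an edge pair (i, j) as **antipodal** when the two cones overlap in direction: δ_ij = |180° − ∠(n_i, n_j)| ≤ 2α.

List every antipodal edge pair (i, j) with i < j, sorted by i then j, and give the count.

count = 10; pairs: (0,4), (0,5), (1,5), (1,6), (2,5), (2,6), (2,7), (3,6), (3,7), (4,7)

α = atan 0.55 = 28.81°;  2α = 57.62°
n_0 = (-0.8707, +0.4919)
n_1 = (-0.9600, -0.2800)
n_2 = (-0.7028, -0.7114)
n_3 = (-0.2968, -0.9550)
n_4 = (+0.4772, -0.8788)
n_5 = (+0.9974, -0.0723)
n_6 = (+0.6911, +0.7227)
n_7 = (-0.0781, +0.9969)
  (0,1): δ = 134.28°  ·
  (0,2): δ = 105.19°  ·
  (0,3): δ = 77.80°  ·
  (0,4): δ = 32.04°  ✓
  (0,5): δ = 25.32°  ✓
  (0,6): δ = 75.74°  ·
  (0,7): δ = 123.94°  ·
  (1,2): δ = 150.92°  ·
  (1,3): δ = 123.52°  ·
  (1,4): δ = 77.76°  ·
  (1,5): δ = 20.40°  ✓
  (1,6): δ = 30.02°  ✓
  (1,7): δ = 78.22°  ·
  (2,3): δ = 152.61°  ·
  (2,4): δ = 106.84°  ·
  (2,5): δ = 49.49°  ✓
  (2,6): δ = 0.94°  ✓
  (2,7): δ = 49.14°  ✓
  (3,4): δ = 134.24°  ·
  (3,5): δ = 76.88°  ·
  (3,6): δ = 26.46°  ✓
  (3,7): δ = 21.74°  ✓
  (4,5): δ = 122.65°  ·
  (4,6): δ = 72.22°  ·
  (4,7): δ = 24.02°  ✓
  (5,6): δ = 129.57°  ·
  (5,7): δ = 81.37°  ·
  (6,7): δ = 131.80°  ·
antipodal pairs: 10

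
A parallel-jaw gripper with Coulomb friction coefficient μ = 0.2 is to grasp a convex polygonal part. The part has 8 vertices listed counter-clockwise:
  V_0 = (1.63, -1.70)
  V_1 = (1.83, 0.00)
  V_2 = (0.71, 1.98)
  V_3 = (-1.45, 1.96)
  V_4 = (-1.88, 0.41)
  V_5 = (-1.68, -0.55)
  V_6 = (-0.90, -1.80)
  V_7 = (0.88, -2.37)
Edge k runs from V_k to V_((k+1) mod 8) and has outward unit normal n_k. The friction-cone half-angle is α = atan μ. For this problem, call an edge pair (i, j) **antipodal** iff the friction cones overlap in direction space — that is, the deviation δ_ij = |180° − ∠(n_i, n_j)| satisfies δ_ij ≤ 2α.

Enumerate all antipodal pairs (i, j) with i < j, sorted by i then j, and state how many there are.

count = 5; pairs: (0,3), (0,4), (1,4), (1,5), (2,6)

α = atan 0.2 = 11.31°;  2α = 22.62°
n_0 = (+0.9932, -0.1168)
n_1 = (+0.8704, +0.4923)
n_2 = (-0.0093, +1.0000)
n_3 = (-0.9636, +0.2673)
n_4 = (-0.9790, -0.2040)
n_5 = (-0.8484, -0.5294)
n_6 = (-0.3050, -0.9524)
n_7 = (+0.6662, -0.7458)
  (0,1): δ = 143.80°  ·
  (0,2): δ = 82.76°  ·
  (0,3): δ = 8.80°  ✓
  (0,4): δ = 18.48°  ✓
  (0,5): δ = 38.67°  ·
  (0,6): δ = 78.95°  ·
  (0,7): δ = 138.49°  ·
  (1,2): δ = 118.96°  ·
  (1,3): δ = 45.00°  ·
  (1,4): δ = 17.73°  ✓
  (1,5): δ = 2.47°  ✓
  (1,6): δ = 42.75°  ·
  (1,7): δ = 102.28°  ·
  (2,3): δ = 106.04°  ·
  (2,4): δ = 78.76°  ·
  (2,5): δ = 58.57°  ·
  (2,6): δ = 18.29°  ✓
  (2,7): δ = 41.24°  ·
  (3,4): δ = 152.73°  ·
  (3,5): δ = 132.53°  ·
  (3,6): δ = 92.25°  ·
  (3,7): δ = 32.72°  ·
  (4,5): δ = 159.80°  ·
  (4,6): δ = 119.52°  ·
  (4,7): δ = 59.99°  ·
  (5,6): δ = 139.72°  ·
  (5,7): δ = 80.19°  ·
  (6,7): δ = 120.47°  ·
antipodal pairs: 5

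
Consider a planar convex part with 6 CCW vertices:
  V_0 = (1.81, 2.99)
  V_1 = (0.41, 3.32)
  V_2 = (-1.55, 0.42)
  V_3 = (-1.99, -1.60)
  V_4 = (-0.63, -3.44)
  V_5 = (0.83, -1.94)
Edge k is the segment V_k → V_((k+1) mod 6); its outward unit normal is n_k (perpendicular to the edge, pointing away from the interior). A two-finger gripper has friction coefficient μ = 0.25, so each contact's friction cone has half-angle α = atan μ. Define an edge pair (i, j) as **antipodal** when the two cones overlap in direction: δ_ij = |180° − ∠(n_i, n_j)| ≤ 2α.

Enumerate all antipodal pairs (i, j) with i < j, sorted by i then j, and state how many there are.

count = 3; pairs: (1,4), (1,5), (2,5)

α = atan 0.25 = 14.04°;  2α = 28.07°
n_0 = (+0.2294, +0.9733)
n_1 = (-0.8285, +0.5600)
n_2 = (-0.9771, +0.2128)
n_3 = (-0.8042, -0.5944)
n_4 = (+0.7166, -0.6975)
n_5 = (+0.9808, -0.1950)
  (0,1): δ = 110.79°  ·
  (0,2): δ = 89.02°  ·
  (0,3): δ = 40.27°  ·
  (0,4): δ = 59.04°  ·
  (0,5): δ = 92.02°  ·
  (1,2): δ = 158.24°  ·
  (1,3): δ = 109.48°  ·
  (1,4): δ = 10.17°  ✓
  (1,5): δ = 22.81°  ✓
  (2,3): δ = 131.24°  ·
  (2,4): δ = 31.94°  ·
  (2,5): δ = 1.05°  ✓
  (3,4): δ = 80.70°  ·
  (3,5): δ = 47.71°  ·
  (4,5): δ = 147.02°  ·
antipodal pairs: 3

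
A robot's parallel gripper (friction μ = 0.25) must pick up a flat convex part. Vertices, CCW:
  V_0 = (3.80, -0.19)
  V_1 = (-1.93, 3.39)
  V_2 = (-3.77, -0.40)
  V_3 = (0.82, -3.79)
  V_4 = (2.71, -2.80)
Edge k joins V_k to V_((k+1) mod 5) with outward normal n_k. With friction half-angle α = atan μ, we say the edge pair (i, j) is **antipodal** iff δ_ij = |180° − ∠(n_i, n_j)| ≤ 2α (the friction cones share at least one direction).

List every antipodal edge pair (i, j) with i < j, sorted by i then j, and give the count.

α = atan 0.25 = 14.04°;  2α = 28.07°
n_0 = (+0.5299, +0.8481)
n_1 = (-0.8996, +0.4367)
n_2 = (-0.5941, -0.8044)
n_3 = (+0.4640, -0.8858)
n_4 = (+0.9228, -0.3854)
  (0,1): δ = 83.90°  ·
  (0,2): δ = 4.45°  ✓
  (0,3): δ = 59.64°  ·
  (0,4): δ = 99.33°  ·
  (1,2): δ = 100.55°  ·
  (1,3): δ = 36.46°  ·
  (1,4): δ = 3.23°  ✓
  (2,3): δ = 115.91°  ·
  (2,4): δ = 76.22°  ·
  (3,4): δ = 140.31°  ·
antipodal pairs: 2

count = 2; pairs: (0,2), (1,4)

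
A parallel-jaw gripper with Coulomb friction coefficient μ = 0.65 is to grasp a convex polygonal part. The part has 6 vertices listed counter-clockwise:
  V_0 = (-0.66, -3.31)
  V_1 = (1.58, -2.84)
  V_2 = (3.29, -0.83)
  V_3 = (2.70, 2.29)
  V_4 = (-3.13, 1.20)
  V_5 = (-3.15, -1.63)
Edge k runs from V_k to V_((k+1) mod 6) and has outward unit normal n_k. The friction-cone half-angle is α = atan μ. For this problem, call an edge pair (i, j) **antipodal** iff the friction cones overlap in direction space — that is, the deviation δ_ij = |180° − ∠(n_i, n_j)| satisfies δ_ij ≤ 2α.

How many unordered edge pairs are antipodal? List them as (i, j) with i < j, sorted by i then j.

count = 6; pairs: (0,3), (1,3), (1,4), (2,4), (2,5), (3,5)

α = atan 0.65 = 33.02°;  2α = 66.05°
n_0 = (+0.2053, -0.9787)
n_1 = (+0.7617, -0.6480)
n_2 = (+0.9826, +0.1858)
n_3 = (-0.1838, +0.9830)
n_4 = (-1.0000, +0.0071)
n_5 = (-0.5593, -0.8290)
  (0,1): δ = 142.24°  ·
  (0,2): δ = 91.14°  ·
  (0,3): δ = 1.26°  ✓
  (0,4): δ = 77.75°  ·
  (0,5): δ = 134.14°  ·
  (1,2): δ = 128.90°  ·
  (1,3): δ = 39.02°  ✓
  (1,4): δ = 39.98°  ✓
  (1,5): δ = 96.38°  ·
  (2,3): δ = 90.12°  ·
  (2,4): δ = 11.11°  ✓
  (2,5): δ = 45.28°  ✓
  (3,4): δ = 100.99°  ·
  (3,5): δ = 44.60°  ✓
  (4,5): δ = 123.60°  ·
antipodal pairs: 6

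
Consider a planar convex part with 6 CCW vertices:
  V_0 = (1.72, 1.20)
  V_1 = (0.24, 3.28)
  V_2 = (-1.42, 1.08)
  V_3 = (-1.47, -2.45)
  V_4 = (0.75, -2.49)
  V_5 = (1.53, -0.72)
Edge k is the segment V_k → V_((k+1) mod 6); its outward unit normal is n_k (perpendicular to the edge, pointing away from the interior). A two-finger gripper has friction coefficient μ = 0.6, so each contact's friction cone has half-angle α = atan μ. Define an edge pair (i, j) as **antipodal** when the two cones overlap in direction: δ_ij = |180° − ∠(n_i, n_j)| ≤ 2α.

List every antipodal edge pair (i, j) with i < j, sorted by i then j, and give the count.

count = 7; pairs: (0,2), (0,3), (1,3), (1,4), (1,5), (2,4), (2,5)

α = atan 0.6 = 30.96°;  2α = 61.93°
n_0 = (+0.8148, +0.5798)
n_1 = (-0.7983, +0.6023)
n_2 = (-0.9999, +0.0142)
n_3 = (-0.0180, -0.9998)
n_4 = (+0.9151, -0.4033)
n_5 = (+0.9951, -0.0985)
  (0,1): δ = 72.47°  ·
  (0,2): δ = 36.24°  ✓
  (0,3): δ = 53.53°  ✓
  (0,4): δ = 120.78°  ·
  (0,5): δ = 138.92°  ·
  (1,2): δ = 143.78°  ·
  (1,3): δ = 54.00°  ✓
  (1,4): δ = 13.25°  ✓
  (1,5): δ = 31.38°  ✓
  (2,3): δ = 90.22°  ·
  (2,4): δ = 22.97°  ✓
  (2,5): δ = 4.84°  ✓
  (3,4): δ = 112.75°  ·
  (3,5): δ = 94.62°  ·
  (4,5): δ = 161.87°  ·
antipodal pairs: 7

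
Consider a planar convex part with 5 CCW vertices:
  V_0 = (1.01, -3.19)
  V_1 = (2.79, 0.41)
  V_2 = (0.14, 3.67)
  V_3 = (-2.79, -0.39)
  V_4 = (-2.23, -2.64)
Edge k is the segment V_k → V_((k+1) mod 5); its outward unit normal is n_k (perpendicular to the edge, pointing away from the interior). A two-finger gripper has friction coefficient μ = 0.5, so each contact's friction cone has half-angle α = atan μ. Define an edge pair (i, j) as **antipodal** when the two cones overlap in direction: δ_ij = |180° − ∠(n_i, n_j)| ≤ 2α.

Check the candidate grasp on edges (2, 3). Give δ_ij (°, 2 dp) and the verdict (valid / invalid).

δ = 130.21°, invalid

α = atan 0.5 = 26.57°;  2α = 53.13°
edge 2: e_2 = (-2.93, -4.06);  n_2 = (-0.8109, +0.5852)
edge 3: e_3 = (+0.56, -2.25);  n_3 = (-0.9704, -0.2415)
∠(n_2, n_3) = 49.79°
δ = |180° − 49.79°| = 130.21°
130.21° > 2α = 53.13°  →  invalid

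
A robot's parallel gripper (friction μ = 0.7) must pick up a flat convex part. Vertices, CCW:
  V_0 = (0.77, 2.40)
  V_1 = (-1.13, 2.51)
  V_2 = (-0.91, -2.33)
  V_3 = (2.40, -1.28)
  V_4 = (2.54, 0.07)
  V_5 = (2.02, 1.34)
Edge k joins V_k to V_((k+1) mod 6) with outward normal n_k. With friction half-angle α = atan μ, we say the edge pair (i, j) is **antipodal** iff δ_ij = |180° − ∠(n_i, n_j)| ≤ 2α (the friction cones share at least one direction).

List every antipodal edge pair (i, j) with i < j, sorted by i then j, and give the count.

count = 5; pairs: (0,2), (1,3), (1,4), (1,5), (2,5)

α = atan 0.7 = 34.99°;  2α = 69.98°
n_0 = (+0.0578, +0.9983)
n_1 = (-0.9990, -0.0454)
n_2 = (+0.3024, -0.9532)
n_3 = (+0.9947, -0.1032)
n_4 = (+0.9254, +0.3789)
n_5 = (+0.6468, +0.7627)
  (0,1): δ = 84.08°  ·
  (0,2): δ = 20.91°  ✓
  (0,3): δ = 87.39°  ·
  (0,4): δ = 115.58°  ·
  (0,5): δ = 143.02°  ·
  (1,2): δ = 75.00°  ·
  (1,3): δ = 8.52°  ✓
  (1,4): δ = 19.66°  ✓
  (1,5): δ = 47.10°  ✓
  (2,3): δ = 113.52°  ·
  (2,4): δ = 85.33°  ·
  (2,5): δ = 57.90°  ✓
  (3,4): δ = 151.81°  ·
  (3,5): δ = 124.38°  ·
  (4,5): δ = 152.56°  ·
antipodal pairs: 5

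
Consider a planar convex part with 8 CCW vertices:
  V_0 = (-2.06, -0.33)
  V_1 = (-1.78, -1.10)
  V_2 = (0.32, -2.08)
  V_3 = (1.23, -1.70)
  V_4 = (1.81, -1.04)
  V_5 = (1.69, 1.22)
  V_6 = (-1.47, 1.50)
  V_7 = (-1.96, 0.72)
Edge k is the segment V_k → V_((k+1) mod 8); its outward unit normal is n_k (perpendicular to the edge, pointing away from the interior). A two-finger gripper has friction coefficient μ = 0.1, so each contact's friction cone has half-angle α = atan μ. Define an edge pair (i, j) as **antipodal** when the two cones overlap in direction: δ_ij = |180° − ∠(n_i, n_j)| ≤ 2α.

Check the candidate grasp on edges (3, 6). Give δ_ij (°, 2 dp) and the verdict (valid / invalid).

α = atan 0.1 = 5.71°;  2α = 11.42°
edge 3: e_3 = (+0.58, +0.66);  n_3 = (+0.7512, -0.6601)
edge 6: e_6 = (-0.49, -0.78);  n_6 = (-0.8468, +0.5319)
∠(n_3, n_6) = 170.83°
δ = |180° − 170.83°| = 9.17°
9.17° ≤ 2α = 11.42°  →  valid

δ = 9.17°, valid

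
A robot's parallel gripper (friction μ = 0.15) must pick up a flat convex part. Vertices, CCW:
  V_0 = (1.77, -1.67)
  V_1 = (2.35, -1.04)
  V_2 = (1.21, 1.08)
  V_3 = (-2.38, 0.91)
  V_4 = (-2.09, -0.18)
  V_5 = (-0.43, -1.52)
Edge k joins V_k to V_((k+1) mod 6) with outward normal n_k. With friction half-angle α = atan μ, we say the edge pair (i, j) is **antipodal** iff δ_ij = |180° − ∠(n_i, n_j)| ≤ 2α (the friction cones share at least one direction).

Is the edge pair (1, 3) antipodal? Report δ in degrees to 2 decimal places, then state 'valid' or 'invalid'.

α = atan 0.15 = 8.53°;  2α = 17.06°
edge 1: e_1 = (-1.14, +2.12);  n_1 = (+0.8807, +0.4736)
edge 3: e_3 = (+0.29, -1.09);  n_3 = (-0.9664, -0.2571)
∠(n_1, n_3) = 166.63°
δ = |180° − 166.63°| = 13.37°
13.37° ≤ 2α = 17.06°  →  valid

δ = 13.37°, valid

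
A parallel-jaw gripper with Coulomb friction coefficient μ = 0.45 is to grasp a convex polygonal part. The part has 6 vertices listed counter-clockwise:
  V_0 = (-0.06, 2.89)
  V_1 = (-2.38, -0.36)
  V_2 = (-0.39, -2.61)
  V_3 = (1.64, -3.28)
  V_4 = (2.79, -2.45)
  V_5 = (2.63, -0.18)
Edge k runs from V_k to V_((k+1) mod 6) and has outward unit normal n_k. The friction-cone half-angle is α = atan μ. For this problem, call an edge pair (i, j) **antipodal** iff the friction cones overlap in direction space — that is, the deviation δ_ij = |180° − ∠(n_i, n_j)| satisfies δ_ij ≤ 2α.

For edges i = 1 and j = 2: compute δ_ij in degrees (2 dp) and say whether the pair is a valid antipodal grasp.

α = atan 0.45 = 24.23°;  2α = 48.46°
edge 1: e_1 = (+1.99, -2.25);  n_1 = (-0.7491, -0.6625)
edge 2: e_2 = (+2.03, -0.67);  n_2 = (-0.3134, -0.9496)
∠(n_1, n_2) = 30.24°
δ = |180° − 30.24°| = 149.76°
149.76° > 2α = 48.46°  →  invalid

δ = 149.76°, invalid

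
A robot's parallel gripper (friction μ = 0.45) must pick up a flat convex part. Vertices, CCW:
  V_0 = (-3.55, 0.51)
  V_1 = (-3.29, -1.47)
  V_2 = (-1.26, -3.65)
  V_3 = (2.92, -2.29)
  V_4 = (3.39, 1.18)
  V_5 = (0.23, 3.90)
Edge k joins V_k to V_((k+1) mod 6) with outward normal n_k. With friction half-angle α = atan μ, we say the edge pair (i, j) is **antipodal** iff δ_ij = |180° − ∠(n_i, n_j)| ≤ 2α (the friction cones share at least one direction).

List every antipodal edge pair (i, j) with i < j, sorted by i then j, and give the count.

count = 5; pairs: (0,3), (0,4), (1,4), (2,5), (3,5)

α = atan 0.45 = 24.23°;  2α = 48.46°
n_0 = (-0.9915, -0.1302)
n_1 = (-0.7318, -0.6815)
n_2 = (+0.3094, -0.9509)
n_3 = (+0.9910, -0.1342)
n_4 = (+0.6524, +0.7579)
n_5 = (-0.6677, +0.7445)
  (0,1): δ = 144.52°  ·
  (0,2): δ = 79.46°  ·
  (0,3): δ = 15.19°  ✓
  (0,4): δ = 41.80°  ✓
  (0,5): δ = 124.41°  ·
  (1,2): δ = 114.94°  ·
  (1,3): δ = 50.67°  ·
  (1,4): δ = 6.32°  ✓
  (1,5): δ = 88.93°  ·
  (2,3): δ = 115.74°  ·
  (2,4): δ = 58.74°  ·
  (2,5): δ = 23.86°  ✓
  (3,4): δ = 123.01°  ·
  (3,5): δ = 40.40°  ✓
  (4,5): δ = 97.39°  ·
antipodal pairs: 5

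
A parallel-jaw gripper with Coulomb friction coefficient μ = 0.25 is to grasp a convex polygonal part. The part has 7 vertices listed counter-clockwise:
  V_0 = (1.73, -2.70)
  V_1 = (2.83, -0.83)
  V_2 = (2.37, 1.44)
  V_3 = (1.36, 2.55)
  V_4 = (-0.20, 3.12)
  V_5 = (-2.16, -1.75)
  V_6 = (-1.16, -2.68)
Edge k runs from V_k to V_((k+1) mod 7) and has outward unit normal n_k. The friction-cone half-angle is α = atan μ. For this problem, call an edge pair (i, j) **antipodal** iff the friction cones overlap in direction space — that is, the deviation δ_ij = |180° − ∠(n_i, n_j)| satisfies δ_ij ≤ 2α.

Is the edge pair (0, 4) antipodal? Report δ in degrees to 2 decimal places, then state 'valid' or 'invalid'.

δ = 8.54°, valid

α = atan 0.25 = 14.04°;  2α = 28.07°
edge 0: e_0 = (+1.10, +1.87);  n_0 = (+0.8619, -0.5070)
edge 4: e_4 = (-1.96, -4.87);  n_4 = (-0.9277, +0.3734)
∠(n_0, n_4) = 171.46°
δ = |180° − 171.46°| = 8.54°
8.54° ≤ 2α = 28.07°  →  valid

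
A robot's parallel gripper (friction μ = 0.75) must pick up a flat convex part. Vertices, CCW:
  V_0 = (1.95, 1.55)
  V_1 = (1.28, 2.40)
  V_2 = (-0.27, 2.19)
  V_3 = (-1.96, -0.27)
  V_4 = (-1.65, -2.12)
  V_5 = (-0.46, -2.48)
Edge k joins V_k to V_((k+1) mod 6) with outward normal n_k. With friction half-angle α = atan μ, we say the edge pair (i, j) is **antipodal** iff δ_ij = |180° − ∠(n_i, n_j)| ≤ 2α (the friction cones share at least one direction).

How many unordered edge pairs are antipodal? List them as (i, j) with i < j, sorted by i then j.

α = atan 0.75 = 36.87°;  2α = 73.74°
n_0 = (+0.7854, +0.6190)
n_1 = (-0.1343, +0.9909)
n_2 = (-0.8242, +0.5662)
n_3 = (-0.9862, -0.1653)
n_4 = (-0.2896, -0.9572)
n_5 = (+0.8582, -0.5132)
  (0,1): δ = 120.53°  ·
  (0,2): δ = 72.74°  ✓
  (0,3): δ = 28.73°  ✓
  (0,4): δ = 34.92°  ✓
  (0,5): δ = 110.87°  ·
  (1,2): δ = 132.20°  ·
  (1,3): δ = 88.20°  ·
  (1,4): δ = 24.55°  ✓
  (1,5): δ = 51.40°  ✓
  (2,3): δ = 136.00°  ·
  (2,4): δ = 72.34°  ✓
  (2,5): δ = 3.61°  ✓
  (3,4): δ = 116.34°  ·
  (3,5): δ = 40.39°  ✓
  (4,5): δ = 104.05°  ·
antipodal pairs: 8

count = 8; pairs: (0,2), (0,3), (0,4), (1,4), (1,5), (2,4), (2,5), (3,5)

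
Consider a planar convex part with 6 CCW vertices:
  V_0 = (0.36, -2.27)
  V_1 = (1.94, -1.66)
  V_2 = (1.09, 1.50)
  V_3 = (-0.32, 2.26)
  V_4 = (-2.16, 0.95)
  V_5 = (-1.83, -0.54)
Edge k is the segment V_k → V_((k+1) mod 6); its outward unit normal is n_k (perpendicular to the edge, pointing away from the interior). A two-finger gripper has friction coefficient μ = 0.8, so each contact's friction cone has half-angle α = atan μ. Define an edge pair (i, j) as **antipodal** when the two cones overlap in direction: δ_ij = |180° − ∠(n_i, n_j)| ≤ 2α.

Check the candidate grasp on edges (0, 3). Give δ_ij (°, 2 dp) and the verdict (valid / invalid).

α = atan 0.8 = 38.66°;  2α = 77.32°
edge 0: e_0 = (+1.58, +0.61);  n_0 = (+0.3602, -0.9329)
edge 3: e_3 = (-1.84, -1.31);  n_3 = (-0.5800, +0.8146)
∠(n_0, n_3) = 165.66°
δ = |180° − 165.66°| = 14.34°
14.34° ≤ 2α = 77.32°  →  valid

δ = 14.34°, valid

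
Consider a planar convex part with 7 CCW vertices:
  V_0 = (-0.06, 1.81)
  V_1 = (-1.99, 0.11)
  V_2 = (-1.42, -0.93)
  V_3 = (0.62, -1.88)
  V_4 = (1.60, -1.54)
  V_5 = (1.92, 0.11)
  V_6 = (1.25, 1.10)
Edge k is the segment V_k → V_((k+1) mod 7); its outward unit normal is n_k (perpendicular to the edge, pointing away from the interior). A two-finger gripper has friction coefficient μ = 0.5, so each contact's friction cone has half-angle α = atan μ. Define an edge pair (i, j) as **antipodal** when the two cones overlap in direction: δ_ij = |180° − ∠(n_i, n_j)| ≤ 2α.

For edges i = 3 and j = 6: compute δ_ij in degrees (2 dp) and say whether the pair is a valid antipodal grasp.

α = atan 0.5 = 26.57°;  2α = 53.13°
edge 3: e_3 = (+0.98, +0.34);  n_3 = (+0.3278, -0.9448)
edge 6: e_6 = (-1.31, +0.71);  n_6 = (+0.4765, +0.8792)
∠(n_3, n_6) = 132.41°
δ = |180° − 132.41°| = 47.59°
47.59° ≤ 2α = 53.13°  →  valid

δ = 47.59°, valid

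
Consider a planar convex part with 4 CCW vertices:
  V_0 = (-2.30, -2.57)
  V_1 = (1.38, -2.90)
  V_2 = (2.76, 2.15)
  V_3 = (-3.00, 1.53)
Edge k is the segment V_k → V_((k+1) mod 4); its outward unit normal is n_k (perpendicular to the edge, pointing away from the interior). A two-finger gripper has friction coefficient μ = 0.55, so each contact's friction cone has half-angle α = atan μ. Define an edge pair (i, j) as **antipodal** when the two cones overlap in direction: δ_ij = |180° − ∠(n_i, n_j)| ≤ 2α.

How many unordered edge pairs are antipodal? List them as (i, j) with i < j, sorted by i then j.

count = 2; pairs: (0,2), (1,3)

α = atan 0.55 = 28.81°;  2α = 57.62°
n_0 = (-0.0893, -0.9960)
n_1 = (+0.9646, -0.2636)
n_2 = (-0.1070, +0.9943)
n_3 = (-0.9857, -0.1683)
  (0,1): δ = 100.16°  ·
  (0,2): δ = 11.27°  ✓
  (0,3): δ = 104.81°  ·
  (1,2): δ = 68.57°  ·
  (1,3): δ = 24.97°  ✓
  (2,3): δ = 86.45°  ·
antipodal pairs: 2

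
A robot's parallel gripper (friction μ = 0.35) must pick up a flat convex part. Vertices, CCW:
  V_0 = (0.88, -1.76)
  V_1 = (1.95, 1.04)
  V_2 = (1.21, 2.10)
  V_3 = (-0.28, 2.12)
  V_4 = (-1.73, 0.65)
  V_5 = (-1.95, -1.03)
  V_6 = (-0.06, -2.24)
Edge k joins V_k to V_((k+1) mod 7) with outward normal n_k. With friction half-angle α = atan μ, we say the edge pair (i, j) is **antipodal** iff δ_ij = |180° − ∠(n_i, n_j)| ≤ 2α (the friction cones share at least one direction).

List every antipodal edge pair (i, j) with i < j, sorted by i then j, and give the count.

α = atan 0.35 = 19.29°;  2α = 38.58°
n_0 = (+0.9341, -0.3570)
n_1 = (+0.8200, +0.5724)
n_2 = (+0.0134, +0.9999)
n_3 = (-0.7119, +0.7022)
n_4 = (-0.9915, +0.1298)
n_5 = (-0.5392, -0.8422)
n_6 = (+0.4548, -0.8906)
  (0,1): δ = 124.17°  ·
  (0,2): δ = 69.86°  ·
  (0,3): δ = 23.69°  ✓
  (0,4): δ = 13.45°  ✓
  (0,5): δ = 78.29°  ·
  (0,6): δ = 137.96°  ·
  (1,2): δ = 125.69°  ·
  (1,3): δ = 79.53°  ·
  (1,4): δ = 42.38°  ·
  (1,5): δ = 22.45°  ✓
  (1,6): δ = 82.13°  ·
  (2,3): δ = 133.84°  ·
  (2,4): δ = 96.69°  ·
  (2,5): δ = 31.86°  ✓
  (2,6): δ = 27.82°  ✓
  (3,4): δ = 142.85°  ·
  (3,5): δ = 78.02°  ·
  (3,6): δ = 18.34°  ✓
  (4,5): δ = 115.17°  ·
  (4,6): δ = 55.49°  ·
  (5,6): δ = 120.32°  ·
antipodal pairs: 6

count = 6; pairs: (0,3), (0,4), (1,5), (2,5), (2,6), (3,6)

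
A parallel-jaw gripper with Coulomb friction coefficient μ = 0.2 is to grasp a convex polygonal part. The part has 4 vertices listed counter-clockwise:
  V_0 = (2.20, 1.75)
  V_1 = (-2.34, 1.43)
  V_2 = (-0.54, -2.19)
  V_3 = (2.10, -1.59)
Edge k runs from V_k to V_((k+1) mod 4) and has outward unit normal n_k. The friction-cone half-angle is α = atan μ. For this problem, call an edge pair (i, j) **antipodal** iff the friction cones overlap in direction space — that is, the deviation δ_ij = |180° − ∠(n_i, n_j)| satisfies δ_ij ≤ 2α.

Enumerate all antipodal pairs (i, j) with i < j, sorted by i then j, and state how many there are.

count = 1; pairs: (0,2)

α = atan 0.2 = 11.31°;  2α = 22.62°
n_0 = (-0.0703, +0.9975)
n_1 = (-0.8954, -0.4452)
n_2 = (+0.2216, -0.9751)
n_3 = (+0.9996, -0.0299)
  (0,1): δ = 67.59°  ·
  (0,2): δ = 8.77°  ✓
  (0,3): δ = 84.25°  ·
  (1,2): δ = 103.63°  ·
  (1,3): δ = 28.15°  ·
  (2,3): δ = 104.52°  ·
antipodal pairs: 1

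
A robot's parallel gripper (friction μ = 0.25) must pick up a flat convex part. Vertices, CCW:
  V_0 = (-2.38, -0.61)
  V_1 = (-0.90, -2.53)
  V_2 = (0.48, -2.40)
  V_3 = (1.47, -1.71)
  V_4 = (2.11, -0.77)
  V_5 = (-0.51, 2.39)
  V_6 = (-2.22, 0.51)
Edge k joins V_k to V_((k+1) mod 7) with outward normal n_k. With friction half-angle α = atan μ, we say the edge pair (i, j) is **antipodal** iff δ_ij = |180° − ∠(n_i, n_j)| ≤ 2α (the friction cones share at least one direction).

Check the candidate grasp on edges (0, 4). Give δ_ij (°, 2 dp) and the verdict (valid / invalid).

α = atan 0.25 = 14.04°;  2α = 28.07°
edge 0: e_0 = (+1.48, -1.92);  n_0 = (-0.7920, -0.6105)
edge 4: e_4 = (-2.62, +3.16);  n_4 = (+0.7698, +0.6383)
∠(n_0, n_4) = 177.96°
δ = |180° − 177.96°| = 2.04°
2.04° ≤ 2α = 28.07°  →  valid

δ = 2.04°, valid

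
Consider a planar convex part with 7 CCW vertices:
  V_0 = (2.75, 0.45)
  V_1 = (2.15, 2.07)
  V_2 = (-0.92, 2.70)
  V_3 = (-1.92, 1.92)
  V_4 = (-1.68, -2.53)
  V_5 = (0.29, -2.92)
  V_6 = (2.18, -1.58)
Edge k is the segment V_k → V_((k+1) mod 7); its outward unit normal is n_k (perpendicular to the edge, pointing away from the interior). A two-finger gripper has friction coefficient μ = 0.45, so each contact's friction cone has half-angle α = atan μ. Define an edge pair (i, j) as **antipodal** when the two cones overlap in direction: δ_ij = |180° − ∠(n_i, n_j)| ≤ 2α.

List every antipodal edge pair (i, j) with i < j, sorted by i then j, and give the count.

count = 6; pairs: (0,3), (1,4), (1,5), (2,5), (2,6), (3,6)

α = atan 0.45 = 24.23°;  2α = 48.46°
n_0 = (+0.9377, +0.3473)
n_1 = (+0.2010, +0.9796)
n_2 = (-0.6150, +0.7885)
n_3 = (-0.9985, -0.0539)
n_4 = (-0.1942, -0.9810)
n_5 = (+0.5784, -0.8158)
n_6 = (+0.9628, -0.2703)
  (0,1): δ = 121.92°  ·
  (0,2): δ = 72.37°  ·
  (0,3): δ = 17.24°  ✓
  (0,4): δ = 58.48°  ·
  (0,5): δ = 105.01°  ·
  (0,6): δ = 143.99°  ·
  (1,2): δ = 130.45°  ·
  (1,3): δ = 75.32°  ·
  (1,4): δ = 0.40°  ✓
  (1,5): δ = 46.93°  ✓
  (1,6): δ = 85.91°  ·
  (2,3): δ = 124.87°  ·
  (2,4): δ = 49.15°  ·
  (2,5): δ = 2.62°  ✓
  (2,6): δ = 36.36°  ✓
  (3,4): δ = 104.29°  ·
  (3,5): δ = 57.75°  ·
  (3,6): δ = 18.77°  ✓
  (4,5): δ = 133.47°  ·
  (4,6): δ = 94.49°  ·
  (5,6): δ = 141.02°  ·
antipodal pairs: 6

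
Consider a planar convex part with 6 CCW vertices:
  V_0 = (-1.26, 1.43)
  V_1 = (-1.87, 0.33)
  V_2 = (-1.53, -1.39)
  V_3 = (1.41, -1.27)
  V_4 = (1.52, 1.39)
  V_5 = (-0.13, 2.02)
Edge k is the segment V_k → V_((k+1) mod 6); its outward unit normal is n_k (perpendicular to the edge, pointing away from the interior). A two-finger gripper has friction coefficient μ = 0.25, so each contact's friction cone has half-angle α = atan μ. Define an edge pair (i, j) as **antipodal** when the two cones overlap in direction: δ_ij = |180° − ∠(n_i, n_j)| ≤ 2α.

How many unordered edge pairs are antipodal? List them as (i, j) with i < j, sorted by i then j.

count = 4; pairs: (0,3), (1,3), (2,4), (2,5)

α = atan 0.25 = 14.04°;  2α = 28.07°
n_0 = (-0.8745, +0.4850)
n_1 = (-0.9810, -0.1939)
n_2 = (+0.0408, -0.9992)
n_3 = (+0.9991, -0.0413)
n_4 = (+0.3567, +0.9342)
n_5 = (-0.4628, +0.8864)
  (0,1): δ = 139.81°  ·
  (0,2): δ = 58.65°  ·
  (0,3): δ = 26.64°  ✓
  (0,4): δ = 98.11°  ·
  (0,5): δ = 146.58°  ·
  (1,2): δ = 98.84°  ·
  (1,3): δ = 13.55°  ✓
  (1,4): δ = 57.92°  ·
  (1,5): δ = 106.39°  ·
  (2,3): δ = 94.71°  ·
  (2,4): δ = 23.24°  ✓
  (2,5): δ = 25.23°  ✓
  (3,4): δ = 108.53°  ·
  (3,5): δ = 60.06°  ·
  (4,5): δ = 131.53°  ·
antipodal pairs: 4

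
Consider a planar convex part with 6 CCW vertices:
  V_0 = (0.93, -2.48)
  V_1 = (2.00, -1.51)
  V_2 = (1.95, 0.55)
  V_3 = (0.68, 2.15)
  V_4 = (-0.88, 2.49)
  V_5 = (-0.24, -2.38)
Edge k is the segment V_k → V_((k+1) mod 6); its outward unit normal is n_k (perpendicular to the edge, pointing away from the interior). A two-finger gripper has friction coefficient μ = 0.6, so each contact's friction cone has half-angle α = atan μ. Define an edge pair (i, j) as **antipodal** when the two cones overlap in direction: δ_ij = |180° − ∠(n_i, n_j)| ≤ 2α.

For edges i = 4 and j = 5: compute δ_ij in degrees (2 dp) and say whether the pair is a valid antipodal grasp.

δ = 102.37°, invalid

α = atan 0.6 = 30.96°;  2α = 61.93°
edge 4: e_4 = (+0.64, -4.87);  n_4 = (-0.9915, -0.1303)
edge 5: e_5 = (+1.17, -0.10);  n_5 = (-0.0852, -0.9964)
∠(n_4, n_5) = 77.63°
δ = |180° − 77.63°| = 102.37°
102.37° > 2α = 61.93°  →  invalid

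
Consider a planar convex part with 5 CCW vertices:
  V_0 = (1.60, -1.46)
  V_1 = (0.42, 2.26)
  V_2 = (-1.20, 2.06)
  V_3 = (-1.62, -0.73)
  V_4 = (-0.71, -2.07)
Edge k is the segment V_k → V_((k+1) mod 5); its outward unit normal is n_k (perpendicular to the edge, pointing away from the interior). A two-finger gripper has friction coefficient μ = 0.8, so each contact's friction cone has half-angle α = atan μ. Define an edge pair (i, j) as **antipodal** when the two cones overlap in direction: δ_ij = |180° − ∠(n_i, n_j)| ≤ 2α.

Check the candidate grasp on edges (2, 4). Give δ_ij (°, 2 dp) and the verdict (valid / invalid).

δ = 66.65°, valid

α = atan 0.8 = 38.66°;  2α = 77.32°
edge 2: e_2 = (-0.42, -2.79);  n_2 = (-0.9889, +0.1489)
edge 4: e_4 = (+2.31, +0.61);  n_4 = (+0.2553, -0.9669)
∠(n_2, n_4) = 113.35°
δ = |180° − 113.35°| = 66.65°
66.65° ≤ 2α = 77.32°  →  valid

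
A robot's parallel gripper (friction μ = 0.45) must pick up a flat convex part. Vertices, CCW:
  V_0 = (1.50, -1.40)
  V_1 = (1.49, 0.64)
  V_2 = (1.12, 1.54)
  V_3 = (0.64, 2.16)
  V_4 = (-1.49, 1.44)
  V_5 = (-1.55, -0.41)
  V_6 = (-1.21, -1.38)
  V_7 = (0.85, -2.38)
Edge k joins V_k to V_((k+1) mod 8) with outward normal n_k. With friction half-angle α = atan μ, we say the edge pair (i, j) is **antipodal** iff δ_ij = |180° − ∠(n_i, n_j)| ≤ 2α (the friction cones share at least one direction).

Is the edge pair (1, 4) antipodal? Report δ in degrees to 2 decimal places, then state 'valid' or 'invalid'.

α = atan 0.45 = 24.23°;  2α = 48.46°
edge 1: e_1 = (-0.37, +0.90);  n_1 = (+0.9249, +0.3802)
edge 4: e_4 = (-0.06, -1.85);  n_4 = (-0.9995, +0.0324)
∠(n_1, n_4) = 155.79°
δ = |180° − 155.79°| = 24.21°
24.21° ≤ 2α = 48.46°  →  valid

δ = 24.21°, valid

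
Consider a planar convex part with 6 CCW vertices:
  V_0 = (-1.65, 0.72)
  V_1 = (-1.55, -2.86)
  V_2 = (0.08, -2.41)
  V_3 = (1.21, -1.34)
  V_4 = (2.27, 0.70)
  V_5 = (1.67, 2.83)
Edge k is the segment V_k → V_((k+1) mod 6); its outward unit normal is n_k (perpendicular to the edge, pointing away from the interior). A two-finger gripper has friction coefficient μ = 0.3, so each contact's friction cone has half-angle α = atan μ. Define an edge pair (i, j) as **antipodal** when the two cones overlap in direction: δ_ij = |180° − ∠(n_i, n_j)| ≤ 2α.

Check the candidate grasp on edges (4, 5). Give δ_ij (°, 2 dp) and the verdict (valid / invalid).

δ = 73.29°, invalid

α = atan 0.3 = 16.70°;  2α = 33.40°
edge 4: e_4 = (-0.60, +2.13);  n_4 = (+0.9625, +0.2711)
edge 5: e_5 = (-3.32, -2.11);  n_5 = (-0.5364, +0.8440)
∠(n_4, n_5) = 106.71°
δ = |180° − 106.71°| = 73.29°
73.29° > 2α = 33.40°  →  invalid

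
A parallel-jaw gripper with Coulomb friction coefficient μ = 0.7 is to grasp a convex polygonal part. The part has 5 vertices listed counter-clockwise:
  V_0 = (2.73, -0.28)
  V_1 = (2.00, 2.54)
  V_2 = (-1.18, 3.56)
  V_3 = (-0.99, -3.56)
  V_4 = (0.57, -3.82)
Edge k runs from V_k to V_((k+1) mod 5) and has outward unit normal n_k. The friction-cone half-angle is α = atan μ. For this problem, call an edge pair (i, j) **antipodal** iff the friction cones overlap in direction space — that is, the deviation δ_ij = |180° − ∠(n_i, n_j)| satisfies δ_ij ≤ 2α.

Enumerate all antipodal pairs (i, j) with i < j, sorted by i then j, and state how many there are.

count = 4; pairs: (0,2), (0,3), (1,3), (2,4)

α = atan 0.7 = 34.99°;  2α = 69.98°
n_0 = (+0.9681, +0.2506)
n_1 = (+0.3054, +0.9522)
n_2 = (-0.9996, -0.0267)
n_3 = (-0.1644, -0.9864)
n_4 = (+0.8536, -0.5209)
  (0,1): δ = 122.30°  ·
  (0,2): δ = 12.98°  ✓
  (0,3): δ = 66.02°  ✓
  (0,4): δ = 134.10°  ·
  (1,2): δ = 70.69°  ·
  (1,3): δ = 8.32°  ✓
  (1,4): δ = 76.39°  ·
  (2,3): δ = 100.99°  ·
  (2,4): δ = 32.92°  ✓
  (3,4): δ = 111.93°  ·
antipodal pairs: 4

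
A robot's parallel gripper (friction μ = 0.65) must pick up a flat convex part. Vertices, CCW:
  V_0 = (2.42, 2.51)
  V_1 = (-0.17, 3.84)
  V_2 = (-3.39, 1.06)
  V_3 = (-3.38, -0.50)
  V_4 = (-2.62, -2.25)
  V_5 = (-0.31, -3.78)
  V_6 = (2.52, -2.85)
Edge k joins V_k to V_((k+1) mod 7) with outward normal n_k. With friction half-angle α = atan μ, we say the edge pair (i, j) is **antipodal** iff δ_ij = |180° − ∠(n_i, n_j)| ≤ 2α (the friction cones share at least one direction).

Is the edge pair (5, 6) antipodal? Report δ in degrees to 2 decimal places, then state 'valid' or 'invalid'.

α = atan 0.65 = 33.02°;  2α = 66.05°
edge 5: e_5 = (+2.83, +0.93);  n_5 = (+0.3122, -0.9500)
edge 6: e_6 = (-0.10, +5.36);  n_6 = (+0.9998, +0.0187)
∠(n_5, n_6) = 72.88°
δ = |180° − 72.88°| = 107.12°
107.12° > 2α = 66.05°  →  invalid

δ = 107.12°, invalid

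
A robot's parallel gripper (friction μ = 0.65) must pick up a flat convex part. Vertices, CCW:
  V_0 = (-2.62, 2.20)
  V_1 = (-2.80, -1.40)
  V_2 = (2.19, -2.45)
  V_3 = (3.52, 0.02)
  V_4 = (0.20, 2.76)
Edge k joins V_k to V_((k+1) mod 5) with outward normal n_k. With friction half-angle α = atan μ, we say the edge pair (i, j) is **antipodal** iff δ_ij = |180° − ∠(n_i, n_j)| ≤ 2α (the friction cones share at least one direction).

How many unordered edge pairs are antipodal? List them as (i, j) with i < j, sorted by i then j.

count = 5; pairs: (0,2), (0,3), (1,3), (1,4), (2,4)

α = atan 0.65 = 33.02°;  2α = 66.05°
n_0 = (-0.9988, +0.0499)
n_1 = (-0.2059, -0.9786)
n_2 = (+0.8805, -0.4741)
n_3 = (+0.6365, +0.7713)
n_4 = (-0.1948, +0.9808)
  (0,1): δ = 99.02°  ·
  (0,2): δ = 25.44°  ✓
  (0,3): δ = 53.33°  ✓
  (0,4): δ = 104.09°  ·
  (1,2): δ = 106.42°  ·
  (1,3): δ = 27.65°  ✓
  (1,4): δ = 23.11°  ✓
  (2,3): δ = 101.23°  ·
  (2,4): δ = 50.47°  ✓
  (3,4): δ = 129.24°  ·
antipodal pairs: 5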